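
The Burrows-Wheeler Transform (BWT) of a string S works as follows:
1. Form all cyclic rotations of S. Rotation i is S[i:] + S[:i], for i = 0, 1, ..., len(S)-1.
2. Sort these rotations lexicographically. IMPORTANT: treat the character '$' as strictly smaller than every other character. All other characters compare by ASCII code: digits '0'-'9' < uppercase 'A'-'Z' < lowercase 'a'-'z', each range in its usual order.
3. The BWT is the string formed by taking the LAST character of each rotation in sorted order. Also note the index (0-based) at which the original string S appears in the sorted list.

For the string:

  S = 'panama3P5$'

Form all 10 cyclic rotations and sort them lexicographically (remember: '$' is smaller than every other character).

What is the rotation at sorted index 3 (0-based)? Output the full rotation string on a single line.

All 10 rotations (rotation i = S[i:]+S[:i]):
  rot[0] = panama3P5$
  rot[1] = anama3P5$p
  rot[2] = nama3P5$pa
  rot[3] = ama3P5$pan
  rot[4] = ma3P5$pana
  rot[5] = a3P5$panam
  rot[6] = 3P5$panama
  rot[7] = P5$panama3
  rot[8] = 5$panama3P
  rot[9] = $panama3P5
Sorted (with $ < everything):
  sorted[0] = $panama3P5
  sorted[1] = 3P5$panama
  sorted[2] = 5$panama3P
  sorted[3] = P5$panama3
  sorted[4] = a3P5$panam
  sorted[5] = ama3P5$pan
  sorted[6] = anama3P5$p
  sorted[7] = ma3P5$pana
  sorted[8] = nama3P5$pa
  sorted[9] = panama3P5$
sorted[3] = P5$panama3

Answer: P5$panama3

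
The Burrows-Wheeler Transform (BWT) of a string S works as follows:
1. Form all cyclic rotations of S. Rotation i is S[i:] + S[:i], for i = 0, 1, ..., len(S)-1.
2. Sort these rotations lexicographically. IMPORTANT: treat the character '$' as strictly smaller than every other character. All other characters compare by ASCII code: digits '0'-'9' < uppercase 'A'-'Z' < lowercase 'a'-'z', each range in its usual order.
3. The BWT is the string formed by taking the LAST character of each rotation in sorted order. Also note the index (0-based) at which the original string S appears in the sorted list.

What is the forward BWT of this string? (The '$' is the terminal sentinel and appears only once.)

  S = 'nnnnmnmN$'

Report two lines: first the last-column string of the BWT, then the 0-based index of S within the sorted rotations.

Answer: Nmnnmnnn$
8

Derivation:
All 9 rotations (rotation i = S[i:]+S[:i]):
  rot[0] = nnnnmnmN$
  rot[1] = nnnmnmN$n
  rot[2] = nnmnmN$nn
  rot[3] = nmnmN$nnn
  rot[4] = mnmN$nnnn
  rot[5] = nmN$nnnnm
  rot[6] = mN$nnnnmn
  rot[7] = N$nnnnmnm
  rot[8] = $nnnnmnmN
Sorted (with $ < everything):
  sorted[0] = $nnnnmnmN  (last char: 'N')
  sorted[1] = N$nnnnmnm  (last char: 'm')
  sorted[2] = mN$nnnnmn  (last char: 'n')
  sorted[3] = mnmN$nnnn  (last char: 'n')
  sorted[4] = nmN$nnnnm  (last char: 'm')
  sorted[5] = nmnmN$nnn  (last char: 'n')
  sorted[6] = nnmnmN$nn  (last char: 'n')
  sorted[7] = nnnmnmN$n  (last char: 'n')
  sorted[8] = nnnnmnmN$  (last char: '$')
Last column: Nmnnmnnn$
Original string S is at sorted index 8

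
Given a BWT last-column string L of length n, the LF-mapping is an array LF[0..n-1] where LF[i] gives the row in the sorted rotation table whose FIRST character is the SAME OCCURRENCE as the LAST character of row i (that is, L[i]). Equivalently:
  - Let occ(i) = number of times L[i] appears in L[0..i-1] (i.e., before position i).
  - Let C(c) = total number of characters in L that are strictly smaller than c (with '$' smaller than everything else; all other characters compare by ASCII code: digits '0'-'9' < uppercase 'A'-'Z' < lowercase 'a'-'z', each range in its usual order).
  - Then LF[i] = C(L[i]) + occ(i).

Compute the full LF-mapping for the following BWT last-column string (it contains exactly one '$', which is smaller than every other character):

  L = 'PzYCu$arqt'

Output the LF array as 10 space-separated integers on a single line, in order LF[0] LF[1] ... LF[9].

Answer: 2 9 3 1 8 0 4 6 5 7

Derivation:
Char counts: '$':1, 'C':1, 'P':1, 'Y':1, 'a':1, 'q':1, 'r':1, 't':1, 'u':1, 'z':1
C (first-col start): C('$')=0, C('C')=1, C('P')=2, C('Y')=3, C('a')=4, C('q')=5, C('r')=6, C('t')=7, C('u')=8, C('z')=9
L[0]='P': occ=0, LF[0]=C('P')+0=2+0=2
L[1]='z': occ=0, LF[1]=C('z')+0=9+0=9
L[2]='Y': occ=0, LF[2]=C('Y')+0=3+0=3
L[3]='C': occ=0, LF[3]=C('C')+0=1+0=1
L[4]='u': occ=0, LF[4]=C('u')+0=8+0=8
L[5]='$': occ=0, LF[5]=C('$')+0=0+0=0
L[6]='a': occ=0, LF[6]=C('a')+0=4+0=4
L[7]='r': occ=0, LF[7]=C('r')+0=6+0=6
L[8]='q': occ=0, LF[8]=C('q')+0=5+0=5
L[9]='t': occ=0, LF[9]=C('t')+0=7+0=7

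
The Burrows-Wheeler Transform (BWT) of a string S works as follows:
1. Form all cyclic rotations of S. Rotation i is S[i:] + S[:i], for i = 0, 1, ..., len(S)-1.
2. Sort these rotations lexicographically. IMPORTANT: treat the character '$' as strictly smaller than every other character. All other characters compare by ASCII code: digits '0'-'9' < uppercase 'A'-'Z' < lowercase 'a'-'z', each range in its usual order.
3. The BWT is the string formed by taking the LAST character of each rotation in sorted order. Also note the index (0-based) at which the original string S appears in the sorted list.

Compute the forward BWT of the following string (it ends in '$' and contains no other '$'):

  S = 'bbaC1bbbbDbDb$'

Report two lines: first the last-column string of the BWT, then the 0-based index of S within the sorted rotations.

Answer: bCabbbDDbbb$b1
11

Derivation:
All 14 rotations (rotation i = S[i:]+S[:i]):
  rot[0] = bbaC1bbbbDbDb$
  rot[1] = baC1bbbbDbDb$b
  rot[2] = aC1bbbbDbDb$bb
  rot[3] = C1bbbbDbDb$bba
  rot[4] = 1bbbbDbDb$bbaC
  rot[5] = bbbbDbDb$bbaC1
  rot[6] = bbbDbDb$bbaC1b
  rot[7] = bbDbDb$bbaC1bb
  rot[8] = bDbDb$bbaC1bbb
  rot[9] = DbDb$bbaC1bbbb
  rot[10] = bDb$bbaC1bbbbD
  rot[11] = Db$bbaC1bbbbDb
  rot[12] = b$bbaC1bbbbDbD
  rot[13] = $bbaC1bbbbDbDb
Sorted (with $ < everything):
  sorted[0] = $bbaC1bbbbDbDb  (last char: 'b')
  sorted[1] = 1bbbbDbDb$bbaC  (last char: 'C')
  sorted[2] = C1bbbbDbDb$bba  (last char: 'a')
  sorted[3] = Db$bbaC1bbbbDb  (last char: 'b')
  sorted[4] = DbDb$bbaC1bbbb  (last char: 'b')
  sorted[5] = aC1bbbbDbDb$bb  (last char: 'b')
  sorted[6] = b$bbaC1bbbbDbD  (last char: 'D')
  sorted[7] = bDb$bbaC1bbbbD  (last char: 'D')
  sorted[8] = bDbDb$bbaC1bbb  (last char: 'b')
  sorted[9] = baC1bbbbDbDb$b  (last char: 'b')
  sorted[10] = bbDbDb$bbaC1bb  (last char: 'b')
  sorted[11] = bbaC1bbbbDbDb$  (last char: '$')
  sorted[12] = bbbDbDb$bbaC1b  (last char: 'b')
  sorted[13] = bbbbDbDb$bbaC1  (last char: '1')
Last column: bCabbbDDbbb$b1
Original string S is at sorted index 11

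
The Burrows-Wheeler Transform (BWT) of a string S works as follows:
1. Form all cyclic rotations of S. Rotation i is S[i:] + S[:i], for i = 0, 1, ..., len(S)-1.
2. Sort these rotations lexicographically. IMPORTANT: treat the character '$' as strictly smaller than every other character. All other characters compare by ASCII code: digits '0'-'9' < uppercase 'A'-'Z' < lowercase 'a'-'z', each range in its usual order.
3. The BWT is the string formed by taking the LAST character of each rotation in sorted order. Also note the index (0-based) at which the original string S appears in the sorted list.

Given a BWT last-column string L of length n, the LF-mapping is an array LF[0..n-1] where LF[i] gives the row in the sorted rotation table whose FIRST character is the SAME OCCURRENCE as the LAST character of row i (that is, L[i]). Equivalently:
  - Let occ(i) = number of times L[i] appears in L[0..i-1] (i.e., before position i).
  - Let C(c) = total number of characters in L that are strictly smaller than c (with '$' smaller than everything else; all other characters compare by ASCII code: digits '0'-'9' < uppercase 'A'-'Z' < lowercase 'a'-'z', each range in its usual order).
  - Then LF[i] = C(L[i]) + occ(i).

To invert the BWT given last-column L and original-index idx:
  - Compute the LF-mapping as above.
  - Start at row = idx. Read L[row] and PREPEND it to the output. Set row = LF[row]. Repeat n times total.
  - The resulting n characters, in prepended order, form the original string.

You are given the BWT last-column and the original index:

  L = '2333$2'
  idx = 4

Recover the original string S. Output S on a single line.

Answer: 32332$

Derivation:
LF mapping: 1 3 4 5 0 2
Walk LF starting at row 4, prepending L[row]:
  step 1: row=4, L[4]='$', prepend. Next row=LF[4]=0
  step 2: row=0, L[0]='2', prepend. Next row=LF[0]=1
  step 3: row=1, L[1]='3', prepend. Next row=LF[1]=3
  step 4: row=3, L[3]='3', prepend. Next row=LF[3]=5
  step 5: row=5, L[5]='2', prepend. Next row=LF[5]=2
  step 6: row=2, L[2]='3', prepend. Next row=LF[2]=4
Reversed output: 32332$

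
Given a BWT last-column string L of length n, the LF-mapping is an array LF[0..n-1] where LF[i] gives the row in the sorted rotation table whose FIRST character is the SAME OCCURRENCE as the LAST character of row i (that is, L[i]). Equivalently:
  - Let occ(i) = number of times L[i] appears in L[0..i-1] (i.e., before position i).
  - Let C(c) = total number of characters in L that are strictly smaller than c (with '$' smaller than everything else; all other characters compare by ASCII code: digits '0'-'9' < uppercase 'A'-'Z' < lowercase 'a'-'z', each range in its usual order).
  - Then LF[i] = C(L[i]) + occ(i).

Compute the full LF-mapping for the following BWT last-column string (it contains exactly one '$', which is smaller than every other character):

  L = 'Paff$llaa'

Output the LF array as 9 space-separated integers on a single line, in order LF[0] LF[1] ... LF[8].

Answer: 1 2 5 6 0 7 8 3 4

Derivation:
Char counts: '$':1, 'P':1, 'a':3, 'f':2, 'l':2
C (first-col start): C('$')=0, C('P')=1, C('a')=2, C('f')=5, C('l')=7
L[0]='P': occ=0, LF[0]=C('P')+0=1+0=1
L[1]='a': occ=0, LF[1]=C('a')+0=2+0=2
L[2]='f': occ=0, LF[2]=C('f')+0=5+0=5
L[3]='f': occ=1, LF[3]=C('f')+1=5+1=6
L[4]='$': occ=0, LF[4]=C('$')+0=0+0=0
L[5]='l': occ=0, LF[5]=C('l')+0=7+0=7
L[6]='l': occ=1, LF[6]=C('l')+1=7+1=8
L[7]='a': occ=1, LF[7]=C('a')+1=2+1=3
L[8]='a': occ=2, LF[8]=C('a')+2=2+2=4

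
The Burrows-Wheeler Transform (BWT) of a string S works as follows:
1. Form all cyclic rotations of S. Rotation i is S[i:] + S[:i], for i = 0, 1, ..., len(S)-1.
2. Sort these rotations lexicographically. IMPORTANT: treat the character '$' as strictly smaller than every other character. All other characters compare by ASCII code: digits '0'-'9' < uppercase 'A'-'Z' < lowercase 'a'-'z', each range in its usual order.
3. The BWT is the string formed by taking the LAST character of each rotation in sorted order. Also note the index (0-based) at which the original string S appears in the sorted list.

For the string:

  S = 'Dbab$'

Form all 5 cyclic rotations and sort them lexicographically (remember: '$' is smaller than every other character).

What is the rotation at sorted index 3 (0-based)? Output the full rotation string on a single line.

All 5 rotations (rotation i = S[i:]+S[:i]):
  rot[0] = Dbab$
  rot[1] = bab$D
  rot[2] = ab$Db
  rot[3] = b$Dba
  rot[4] = $Dbab
Sorted (with $ < everything):
  sorted[0] = $Dbab
  sorted[1] = Dbab$
  sorted[2] = ab$Db
  sorted[3] = b$Dba
  sorted[4] = bab$D
sorted[3] = b$Dba

Answer: b$Dba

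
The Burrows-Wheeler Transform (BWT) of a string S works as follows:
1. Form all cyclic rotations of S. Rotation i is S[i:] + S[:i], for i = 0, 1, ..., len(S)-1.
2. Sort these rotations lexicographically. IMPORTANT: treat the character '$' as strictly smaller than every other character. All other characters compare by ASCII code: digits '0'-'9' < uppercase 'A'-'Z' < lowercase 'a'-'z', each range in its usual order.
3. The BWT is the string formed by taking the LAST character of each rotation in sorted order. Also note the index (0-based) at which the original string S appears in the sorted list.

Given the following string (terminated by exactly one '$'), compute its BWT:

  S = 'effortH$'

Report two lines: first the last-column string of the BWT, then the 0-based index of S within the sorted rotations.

Answer: Ht$effor
2

Derivation:
All 8 rotations (rotation i = S[i:]+S[:i]):
  rot[0] = effortH$
  rot[1] = ffortH$e
  rot[2] = fortH$ef
  rot[3] = ortH$eff
  rot[4] = rtH$effo
  rot[5] = tH$effor
  rot[6] = H$effort
  rot[7] = $effortH
Sorted (with $ < everything):
  sorted[0] = $effortH  (last char: 'H')
  sorted[1] = H$effort  (last char: 't')
  sorted[2] = effortH$  (last char: '$')
  sorted[3] = ffortH$e  (last char: 'e')
  sorted[4] = fortH$ef  (last char: 'f')
  sorted[5] = ortH$eff  (last char: 'f')
  sorted[6] = rtH$effo  (last char: 'o')
  sorted[7] = tH$effor  (last char: 'r')
Last column: Ht$effor
Original string S is at sorted index 2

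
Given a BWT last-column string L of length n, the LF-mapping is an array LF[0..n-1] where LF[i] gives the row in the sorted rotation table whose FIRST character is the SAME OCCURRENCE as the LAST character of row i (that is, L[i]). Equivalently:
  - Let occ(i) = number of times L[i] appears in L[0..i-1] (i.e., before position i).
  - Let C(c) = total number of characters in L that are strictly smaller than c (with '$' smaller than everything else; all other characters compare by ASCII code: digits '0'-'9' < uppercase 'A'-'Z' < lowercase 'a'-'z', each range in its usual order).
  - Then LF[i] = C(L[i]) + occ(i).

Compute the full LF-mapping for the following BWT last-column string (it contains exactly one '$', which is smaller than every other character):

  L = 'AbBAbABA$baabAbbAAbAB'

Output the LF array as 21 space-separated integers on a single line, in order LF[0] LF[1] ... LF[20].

Answer: 1 14 9 2 15 3 10 4 0 16 12 13 17 5 18 19 6 7 20 8 11

Derivation:
Char counts: '$':1, 'A':8, 'B':3, 'a':2, 'b':7
C (first-col start): C('$')=0, C('A')=1, C('B')=9, C('a')=12, C('b')=14
L[0]='A': occ=0, LF[0]=C('A')+0=1+0=1
L[1]='b': occ=0, LF[1]=C('b')+0=14+0=14
L[2]='B': occ=0, LF[2]=C('B')+0=9+0=9
L[3]='A': occ=1, LF[3]=C('A')+1=1+1=2
L[4]='b': occ=1, LF[4]=C('b')+1=14+1=15
L[5]='A': occ=2, LF[5]=C('A')+2=1+2=3
L[6]='B': occ=1, LF[6]=C('B')+1=9+1=10
L[7]='A': occ=3, LF[7]=C('A')+3=1+3=4
L[8]='$': occ=0, LF[8]=C('$')+0=0+0=0
L[9]='b': occ=2, LF[9]=C('b')+2=14+2=16
L[10]='a': occ=0, LF[10]=C('a')+0=12+0=12
L[11]='a': occ=1, LF[11]=C('a')+1=12+1=13
L[12]='b': occ=3, LF[12]=C('b')+3=14+3=17
L[13]='A': occ=4, LF[13]=C('A')+4=1+4=5
L[14]='b': occ=4, LF[14]=C('b')+4=14+4=18
L[15]='b': occ=5, LF[15]=C('b')+5=14+5=19
L[16]='A': occ=5, LF[16]=C('A')+5=1+5=6
L[17]='A': occ=6, LF[17]=C('A')+6=1+6=7
L[18]='b': occ=6, LF[18]=C('b')+6=14+6=20
L[19]='A': occ=7, LF[19]=C('A')+7=1+7=8
L[20]='B': occ=2, LF[20]=C('B')+2=9+2=11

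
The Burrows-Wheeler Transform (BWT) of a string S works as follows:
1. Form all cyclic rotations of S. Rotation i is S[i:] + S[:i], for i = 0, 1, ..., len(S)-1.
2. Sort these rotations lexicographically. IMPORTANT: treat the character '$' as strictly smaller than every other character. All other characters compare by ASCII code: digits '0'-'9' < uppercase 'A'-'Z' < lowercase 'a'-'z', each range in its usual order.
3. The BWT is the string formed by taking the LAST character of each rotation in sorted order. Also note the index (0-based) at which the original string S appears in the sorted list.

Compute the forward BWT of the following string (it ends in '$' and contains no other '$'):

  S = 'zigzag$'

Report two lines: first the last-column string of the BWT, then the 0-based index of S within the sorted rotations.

Answer: gzaizg$
6

Derivation:
All 7 rotations (rotation i = S[i:]+S[:i]):
  rot[0] = zigzag$
  rot[1] = igzag$z
  rot[2] = gzag$zi
  rot[3] = zag$zig
  rot[4] = ag$zigz
  rot[5] = g$zigza
  rot[6] = $zigzag
Sorted (with $ < everything):
  sorted[0] = $zigzag  (last char: 'g')
  sorted[1] = ag$zigz  (last char: 'z')
  sorted[2] = g$zigza  (last char: 'a')
  sorted[3] = gzag$zi  (last char: 'i')
  sorted[4] = igzag$z  (last char: 'z')
  sorted[5] = zag$zig  (last char: 'g')
  sorted[6] = zigzag$  (last char: '$')
Last column: gzaizg$
Original string S is at sorted index 6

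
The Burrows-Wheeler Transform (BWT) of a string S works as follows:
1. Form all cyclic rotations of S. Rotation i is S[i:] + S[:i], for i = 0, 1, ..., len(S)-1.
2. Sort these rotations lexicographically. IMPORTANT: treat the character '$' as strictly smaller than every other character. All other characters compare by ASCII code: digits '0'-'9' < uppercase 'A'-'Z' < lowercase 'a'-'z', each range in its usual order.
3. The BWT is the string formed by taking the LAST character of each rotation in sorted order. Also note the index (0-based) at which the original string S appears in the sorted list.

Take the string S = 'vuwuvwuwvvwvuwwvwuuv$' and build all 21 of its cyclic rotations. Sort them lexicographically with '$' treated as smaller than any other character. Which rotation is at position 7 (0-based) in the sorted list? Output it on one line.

All 21 rotations (rotation i = S[i:]+S[:i]):
  rot[0] = vuwuvwuwvvwvuwwvwuuv$
  rot[1] = uwuvwuwvvwvuwwvwuuv$v
  rot[2] = wuvwuwvvwvuwwvwuuv$vu
  rot[3] = uvwuwvvwvuwwvwuuv$vuw
  rot[4] = vwuwvvwvuwwvwuuv$vuwu
  rot[5] = wuwvvwvuwwvwuuv$vuwuv
  rot[6] = uwvvwvuwwvwuuv$vuwuvw
  rot[7] = wvvwvuwwvwuuv$vuwuvwu
  rot[8] = vvwvuwwvwuuv$vuwuvwuw
  rot[9] = vwvuwwvwuuv$vuwuvwuwv
  rot[10] = wvuwwvwuuv$vuwuvwuwvv
  rot[11] = vuwwvwuuv$vuwuvwuwvvw
  rot[12] = uwwvwuuv$vuwuvwuwvvwv
  rot[13] = wwvwuuv$vuwuvwuwvvwvu
  rot[14] = wvwuuv$vuwuvwuwvvwvuw
  rot[15] = vwuuv$vuwuvwuwvvwvuww
  rot[16] = wuuv$vuwuvwuwvvwvuwwv
  rot[17] = uuv$vuwuvwuwvvwvuwwvw
  rot[18] = uv$vuwuvwuwvvwvuwwvwu
  rot[19] = v$vuwuvwuwvvwvuwwvwuu
  rot[20] = $vuwuvwuwvvwvuwwvwuuv
Sorted (with $ < everything):
  sorted[0] = $vuwuvwuwvvwvuwwvwuuv
  sorted[1] = uuv$vuwuvwuwvvwvuwwvw
  sorted[2] = uv$vuwuvwuwvvwvuwwvwu
  sorted[3] = uvwuwvvwvuwwvwuuv$vuw
  sorted[4] = uwuvwuwvvwvuwwvwuuv$v
  sorted[5] = uwvvwvuwwvwuuv$vuwuvw
  sorted[6] = uwwvwuuv$vuwuvwuwvvwv
  sorted[7] = v$vuwuvwuwvvwvuwwvwuu
  sorted[8] = vuwuvwuwvvwvuwwvwuuv$
  sorted[9] = vuwwvwuuv$vuwuvwuwvvw
  sorted[10] = vvwvuwwvwuuv$vuwuvwuw
  sorted[11] = vwuuv$vuwuvwuwvvwvuww
  sorted[12] = vwuwvvwvuwwvwuuv$vuwu
  sorted[13] = vwvuwwvwuuv$vuwuvwuwv
  sorted[14] = wuuv$vuwuvwuwvvwvuwwv
  sorted[15] = wuvwuwvvwvuwwvwuuv$vu
  sorted[16] = wuwvvwvuwwvwuuv$vuwuv
  sorted[17] = wvuwwvwuuv$vuwuvwuwvv
  sorted[18] = wvvwvuwwvwuuv$vuwuvwu
  sorted[19] = wvwuuv$vuwuvwuwvvwvuw
  sorted[20] = wwvwuuv$vuwuvwuwvvwvu
sorted[7] = v$vuwuvwuwvvwvuwwvwuu

Answer: v$vuwuvwuwvvwvuwwvwuu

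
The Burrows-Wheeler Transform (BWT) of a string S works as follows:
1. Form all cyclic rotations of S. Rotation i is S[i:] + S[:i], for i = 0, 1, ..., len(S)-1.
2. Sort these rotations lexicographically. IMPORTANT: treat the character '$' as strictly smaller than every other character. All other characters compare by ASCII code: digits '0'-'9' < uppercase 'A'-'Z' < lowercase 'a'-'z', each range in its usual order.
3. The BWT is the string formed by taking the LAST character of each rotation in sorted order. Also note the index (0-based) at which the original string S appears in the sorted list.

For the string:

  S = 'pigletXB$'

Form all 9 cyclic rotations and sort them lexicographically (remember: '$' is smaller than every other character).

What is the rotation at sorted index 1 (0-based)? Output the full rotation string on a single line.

All 9 rotations (rotation i = S[i:]+S[:i]):
  rot[0] = pigletXB$
  rot[1] = igletXB$p
  rot[2] = gletXB$pi
  rot[3] = letXB$pig
  rot[4] = etXB$pigl
  rot[5] = tXB$pigle
  rot[6] = XB$piglet
  rot[7] = B$pigletX
  rot[8] = $pigletXB
Sorted (with $ < everything):
  sorted[0] = $pigletXB
  sorted[1] = B$pigletX
  sorted[2] = XB$piglet
  sorted[3] = etXB$pigl
  sorted[4] = gletXB$pi
  sorted[5] = igletXB$p
  sorted[6] = letXB$pig
  sorted[7] = pigletXB$
  sorted[8] = tXB$pigle
sorted[1] = B$pigletX

Answer: B$pigletX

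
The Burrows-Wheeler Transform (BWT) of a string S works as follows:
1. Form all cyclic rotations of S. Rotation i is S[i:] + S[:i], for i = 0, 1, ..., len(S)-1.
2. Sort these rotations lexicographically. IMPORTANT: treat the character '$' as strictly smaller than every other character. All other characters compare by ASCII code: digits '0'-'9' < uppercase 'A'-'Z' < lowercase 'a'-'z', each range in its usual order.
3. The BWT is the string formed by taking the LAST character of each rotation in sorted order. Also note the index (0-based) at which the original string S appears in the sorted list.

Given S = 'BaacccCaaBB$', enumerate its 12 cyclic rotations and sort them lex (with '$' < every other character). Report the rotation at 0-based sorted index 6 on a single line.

All 12 rotations (rotation i = S[i:]+S[:i]):
  rot[0] = BaacccCaaBB$
  rot[1] = aacccCaaBB$B
  rot[2] = acccCaaBB$Ba
  rot[3] = cccCaaBB$Baa
  rot[4] = ccCaaBB$Baac
  rot[5] = cCaaBB$Baacc
  rot[6] = CaaBB$Baaccc
  rot[7] = aaBB$BaacccC
  rot[8] = aBB$BaacccCa
  rot[9] = BB$BaacccCaa
  rot[10] = B$BaacccCaaB
  rot[11] = $BaacccCaaBB
Sorted (with $ < everything):
  sorted[0] = $BaacccCaaBB
  sorted[1] = B$BaacccCaaB
  sorted[2] = BB$BaacccCaa
  sorted[3] = BaacccCaaBB$
  sorted[4] = CaaBB$Baaccc
  sorted[5] = aBB$BaacccCa
  sorted[6] = aaBB$BaacccC
  sorted[7] = aacccCaaBB$B
  sorted[8] = acccCaaBB$Ba
  sorted[9] = cCaaBB$Baacc
  sorted[10] = ccCaaBB$Baac
  sorted[11] = cccCaaBB$Baa
sorted[6] = aaBB$BaacccC

Answer: aaBB$BaacccC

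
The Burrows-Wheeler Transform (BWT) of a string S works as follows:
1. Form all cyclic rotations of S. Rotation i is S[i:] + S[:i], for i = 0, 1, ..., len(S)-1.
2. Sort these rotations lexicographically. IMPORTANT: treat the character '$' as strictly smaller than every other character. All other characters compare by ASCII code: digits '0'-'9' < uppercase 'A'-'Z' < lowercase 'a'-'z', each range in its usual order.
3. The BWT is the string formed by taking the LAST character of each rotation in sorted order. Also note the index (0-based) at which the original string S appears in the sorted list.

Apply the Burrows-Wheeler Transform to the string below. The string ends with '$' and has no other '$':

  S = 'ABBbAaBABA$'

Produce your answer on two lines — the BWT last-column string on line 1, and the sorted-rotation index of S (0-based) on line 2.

All 11 rotations (rotation i = S[i:]+S[:i]):
  rot[0] = ABBbAaBABA$
  rot[1] = BBbAaBABA$A
  rot[2] = BbAaBABA$AB
  rot[3] = bAaBABA$ABB
  rot[4] = AaBABA$ABBb
  rot[5] = aBABA$ABBbA
  rot[6] = BABA$ABBbAa
  rot[7] = ABA$ABBbAaB
  rot[8] = BA$ABBbAaBA
  rot[9] = A$ABBbAaBAB
  rot[10] = $ABBbAaBABA
Sorted (with $ < everything):
  sorted[0] = $ABBbAaBABA  (last char: 'A')
  sorted[1] = A$ABBbAaBAB  (last char: 'B')
  sorted[2] = ABA$ABBbAaB  (last char: 'B')
  sorted[3] = ABBbAaBABA$  (last char: '$')
  sorted[4] = AaBABA$ABBb  (last char: 'b')
  sorted[5] = BA$ABBbAaBA  (last char: 'A')
  sorted[6] = BABA$ABBbAa  (last char: 'a')
  sorted[7] = BBbAaBABA$A  (last char: 'A')
  sorted[8] = BbAaBABA$AB  (last char: 'B')
  sorted[9] = aBABA$ABBbA  (last char: 'A')
  sorted[10] = bAaBABA$ABB  (last char: 'B')
Last column: ABB$bAaABAB
Original string S is at sorted index 3

Answer: ABB$bAaABAB
3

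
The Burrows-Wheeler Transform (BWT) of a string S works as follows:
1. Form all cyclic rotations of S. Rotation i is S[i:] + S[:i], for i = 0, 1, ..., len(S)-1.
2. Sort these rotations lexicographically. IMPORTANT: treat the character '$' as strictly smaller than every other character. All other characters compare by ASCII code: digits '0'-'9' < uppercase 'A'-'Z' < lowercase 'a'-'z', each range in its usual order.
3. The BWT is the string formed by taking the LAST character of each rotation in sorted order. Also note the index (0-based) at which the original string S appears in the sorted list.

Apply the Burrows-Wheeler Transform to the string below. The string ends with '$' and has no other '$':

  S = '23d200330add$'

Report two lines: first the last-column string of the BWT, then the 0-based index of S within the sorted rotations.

All 13 rotations (rotation i = S[i:]+S[:i]):
  rot[0] = 23d200330add$
  rot[1] = 3d200330add$2
  rot[2] = d200330add$23
  rot[3] = 200330add$23d
  rot[4] = 00330add$23d2
  rot[5] = 0330add$23d20
  rot[6] = 330add$23d200
  rot[7] = 30add$23d2003
  rot[8] = 0add$23d20033
  rot[9] = add$23d200330
  rot[10] = dd$23d200330a
  rot[11] = d$23d200330ad
  rot[12] = $23d200330add
Sorted (with $ < everything):
  sorted[0] = $23d200330add  (last char: 'd')
  sorted[1] = 00330add$23d2  (last char: '2')
  sorted[2] = 0330add$23d20  (last char: '0')
  sorted[3] = 0add$23d20033  (last char: '3')
  sorted[4] = 200330add$23d  (last char: 'd')
  sorted[5] = 23d200330add$  (last char: '$')
  sorted[6] = 30add$23d2003  (last char: '3')
  sorted[7] = 330add$23d200  (last char: '0')
  sorted[8] = 3d200330add$2  (last char: '2')
  sorted[9] = add$23d200330  (last char: '0')
  sorted[10] = d$23d200330ad  (last char: 'd')
  sorted[11] = d200330add$23  (last char: '3')
  sorted[12] = dd$23d200330a  (last char: 'a')
Last column: d203d$3020d3a
Original string S is at sorted index 5

Answer: d203d$3020d3a
5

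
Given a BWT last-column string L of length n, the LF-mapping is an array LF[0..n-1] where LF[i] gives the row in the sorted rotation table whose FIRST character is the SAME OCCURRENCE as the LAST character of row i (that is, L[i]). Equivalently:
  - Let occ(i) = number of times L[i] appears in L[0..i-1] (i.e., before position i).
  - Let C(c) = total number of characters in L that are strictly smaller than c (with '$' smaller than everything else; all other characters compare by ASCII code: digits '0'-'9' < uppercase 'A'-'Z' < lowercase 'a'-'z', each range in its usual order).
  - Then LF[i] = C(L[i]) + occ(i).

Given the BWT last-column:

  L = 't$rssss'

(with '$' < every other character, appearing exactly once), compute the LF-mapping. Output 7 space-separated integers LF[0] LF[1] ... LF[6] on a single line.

Char counts: '$':1, 'r':1, 's':4, 't':1
C (first-col start): C('$')=0, C('r')=1, C('s')=2, C('t')=6
L[0]='t': occ=0, LF[0]=C('t')+0=6+0=6
L[1]='$': occ=0, LF[1]=C('$')+0=0+0=0
L[2]='r': occ=0, LF[2]=C('r')+0=1+0=1
L[3]='s': occ=0, LF[3]=C('s')+0=2+0=2
L[4]='s': occ=1, LF[4]=C('s')+1=2+1=3
L[5]='s': occ=2, LF[5]=C('s')+2=2+2=4
L[6]='s': occ=3, LF[6]=C('s')+3=2+3=5

Answer: 6 0 1 2 3 4 5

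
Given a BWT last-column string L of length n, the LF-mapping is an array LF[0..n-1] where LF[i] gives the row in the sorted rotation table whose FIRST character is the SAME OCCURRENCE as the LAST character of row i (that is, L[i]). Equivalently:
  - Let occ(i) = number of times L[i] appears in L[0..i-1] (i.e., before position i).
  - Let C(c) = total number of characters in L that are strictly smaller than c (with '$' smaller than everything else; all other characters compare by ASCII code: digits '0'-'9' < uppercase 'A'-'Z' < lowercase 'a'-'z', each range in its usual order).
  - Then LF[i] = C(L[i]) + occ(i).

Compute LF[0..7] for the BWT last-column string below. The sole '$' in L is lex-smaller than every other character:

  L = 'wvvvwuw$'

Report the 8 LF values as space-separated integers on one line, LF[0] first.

Answer: 5 2 3 4 6 1 7 0

Derivation:
Char counts: '$':1, 'u':1, 'v':3, 'w':3
C (first-col start): C('$')=0, C('u')=1, C('v')=2, C('w')=5
L[0]='w': occ=0, LF[0]=C('w')+0=5+0=5
L[1]='v': occ=0, LF[1]=C('v')+0=2+0=2
L[2]='v': occ=1, LF[2]=C('v')+1=2+1=3
L[3]='v': occ=2, LF[3]=C('v')+2=2+2=4
L[4]='w': occ=1, LF[4]=C('w')+1=5+1=6
L[5]='u': occ=0, LF[5]=C('u')+0=1+0=1
L[6]='w': occ=2, LF[6]=C('w')+2=5+2=7
L[7]='$': occ=0, LF[7]=C('$')+0=0+0=0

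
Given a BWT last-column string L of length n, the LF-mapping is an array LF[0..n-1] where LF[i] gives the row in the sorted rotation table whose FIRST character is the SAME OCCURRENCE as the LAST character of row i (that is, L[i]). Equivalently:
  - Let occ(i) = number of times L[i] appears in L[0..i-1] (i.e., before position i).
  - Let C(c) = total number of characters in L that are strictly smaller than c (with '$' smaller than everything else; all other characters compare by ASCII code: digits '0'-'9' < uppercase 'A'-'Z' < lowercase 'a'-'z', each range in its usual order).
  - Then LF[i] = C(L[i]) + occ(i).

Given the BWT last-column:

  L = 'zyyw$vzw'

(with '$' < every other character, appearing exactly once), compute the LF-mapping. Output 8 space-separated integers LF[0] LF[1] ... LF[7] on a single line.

Answer: 6 4 5 2 0 1 7 3

Derivation:
Char counts: '$':1, 'v':1, 'w':2, 'y':2, 'z':2
C (first-col start): C('$')=0, C('v')=1, C('w')=2, C('y')=4, C('z')=6
L[0]='z': occ=0, LF[0]=C('z')+0=6+0=6
L[1]='y': occ=0, LF[1]=C('y')+0=4+0=4
L[2]='y': occ=1, LF[2]=C('y')+1=4+1=5
L[3]='w': occ=0, LF[3]=C('w')+0=2+0=2
L[4]='$': occ=0, LF[4]=C('$')+0=0+0=0
L[5]='v': occ=0, LF[5]=C('v')+0=1+0=1
L[6]='z': occ=1, LF[6]=C('z')+1=6+1=7
L[7]='w': occ=1, LF[7]=C('w')+1=2+1=3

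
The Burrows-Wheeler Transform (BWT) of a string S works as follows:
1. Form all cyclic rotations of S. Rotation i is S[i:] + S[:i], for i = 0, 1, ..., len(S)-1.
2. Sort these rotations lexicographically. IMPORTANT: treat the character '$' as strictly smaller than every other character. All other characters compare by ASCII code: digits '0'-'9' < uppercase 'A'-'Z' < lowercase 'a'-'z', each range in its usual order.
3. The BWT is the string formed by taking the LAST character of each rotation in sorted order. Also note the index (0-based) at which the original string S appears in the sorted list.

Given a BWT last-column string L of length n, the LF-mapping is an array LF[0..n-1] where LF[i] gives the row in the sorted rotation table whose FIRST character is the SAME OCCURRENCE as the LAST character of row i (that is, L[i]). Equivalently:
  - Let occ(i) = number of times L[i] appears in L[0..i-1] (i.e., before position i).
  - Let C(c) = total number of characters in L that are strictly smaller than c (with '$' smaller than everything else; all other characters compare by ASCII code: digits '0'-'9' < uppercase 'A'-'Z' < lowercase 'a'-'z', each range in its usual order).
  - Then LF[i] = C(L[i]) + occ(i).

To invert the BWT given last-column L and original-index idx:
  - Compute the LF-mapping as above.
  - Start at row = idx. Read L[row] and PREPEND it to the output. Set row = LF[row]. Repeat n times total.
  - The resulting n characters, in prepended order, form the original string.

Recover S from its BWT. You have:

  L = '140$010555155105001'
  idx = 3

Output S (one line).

LF mapping: 7 12 1 0 2 8 3 13 14 15 9 16 17 10 4 18 5 6 11
Walk LF starting at row 3, prepending L[row]:
  step 1: row=3, L[3]='$', prepend. Next row=LF[3]=0
  step 2: row=0, L[0]='1', prepend. Next row=LF[0]=7
  step 3: row=7, L[7]='5', prepend. Next row=LF[7]=13
  step 4: row=13, L[13]='1', prepend. Next row=LF[13]=10
  step 5: row=10, L[10]='1', prepend. Next row=LF[10]=9
  step 6: row=9, L[9]='5', prepend. Next row=LF[9]=15
  step 7: row=15, L[15]='5', prepend. Next row=LF[15]=18
  step 8: row=18, L[18]='1', prepend. Next row=LF[18]=11
  step 9: row=11, L[11]='5', prepend. Next row=LF[11]=16
  step 10: row=16, L[16]='0', prepend. Next row=LF[16]=5
  step 11: row=5, L[5]='1', prepend. Next row=LF[5]=8
  step 12: row=8, L[8]='5', prepend. Next row=LF[8]=14
  step 13: row=14, L[14]='0', prepend. Next row=LF[14]=4
  step 14: row=4, L[4]='0', prepend. Next row=LF[4]=2
  step 15: row=2, L[2]='0', prepend. Next row=LF[2]=1
  step 16: row=1, L[1]='4', prepend. Next row=LF[1]=12
  step 17: row=12, L[12]='5', prepend. Next row=LF[12]=17
  step 18: row=17, L[17]='0', prepend. Next row=LF[17]=6
  step 19: row=6, L[6]='0', prepend. Next row=LF[6]=3
Reversed output: 005400051051551151$

Answer: 005400051051551151$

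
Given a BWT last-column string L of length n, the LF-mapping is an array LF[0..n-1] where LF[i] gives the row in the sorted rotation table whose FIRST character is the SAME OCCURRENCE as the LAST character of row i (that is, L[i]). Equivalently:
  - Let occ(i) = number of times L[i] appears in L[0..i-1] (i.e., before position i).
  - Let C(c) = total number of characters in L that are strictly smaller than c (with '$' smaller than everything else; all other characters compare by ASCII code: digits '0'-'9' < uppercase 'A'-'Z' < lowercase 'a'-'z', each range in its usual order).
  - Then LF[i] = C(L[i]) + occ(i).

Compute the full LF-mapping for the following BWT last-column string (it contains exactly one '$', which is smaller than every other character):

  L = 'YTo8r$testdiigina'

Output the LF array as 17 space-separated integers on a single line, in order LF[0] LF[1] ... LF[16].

Answer: 3 2 12 1 13 0 15 6 14 16 5 8 9 7 10 11 4

Derivation:
Char counts: '$':1, '8':1, 'T':1, 'Y':1, 'a':1, 'd':1, 'e':1, 'g':1, 'i':3, 'n':1, 'o':1, 'r':1, 's':1, 't':2
C (first-col start): C('$')=0, C('8')=1, C('T')=2, C('Y')=3, C('a')=4, C('d')=5, C('e')=6, C('g')=7, C('i')=8, C('n')=11, C('o')=12, C('r')=13, C('s')=14, C('t')=15
L[0]='Y': occ=0, LF[0]=C('Y')+0=3+0=3
L[1]='T': occ=0, LF[1]=C('T')+0=2+0=2
L[2]='o': occ=0, LF[2]=C('o')+0=12+0=12
L[3]='8': occ=0, LF[3]=C('8')+0=1+0=1
L[4]='r': occ=0, LF[4]=C('r')+0=13+0=13
L[5]='$': occ=0, LF[5]=C('$')+0=0+0=0
L[6]='t': occ=0, LF[6]=C('t')+0=15+0=15
L[7]='e': occ=0, LF[7]=C('e')+0=6+0=6
L[8]='s': occ=0, LF[8]=C('s')+0=14+0=14
L[9]='t': occ=1, LF[9]=C('t')+1=15+1=16
L[10]='d': occ=0, LF[10]=C('d')+0=5+0=5
L[11]='i': occ=0, LF[11]=C('i')+0=8+0=8
L[12]='i': occ=1, LF[12]=C('i')+1=8+1=9
L[13]='g': occ=0, LF[13]=C('g')+0=7+0=7
L[14]='i': occ=2, LF[14]=C('i')+2=8+2=10
L[15]='n': occ=0, LF[15]=C('n')+0=11+0=11
L[16]='a': occ=0, LF[16]=C('a')+0=4+0=4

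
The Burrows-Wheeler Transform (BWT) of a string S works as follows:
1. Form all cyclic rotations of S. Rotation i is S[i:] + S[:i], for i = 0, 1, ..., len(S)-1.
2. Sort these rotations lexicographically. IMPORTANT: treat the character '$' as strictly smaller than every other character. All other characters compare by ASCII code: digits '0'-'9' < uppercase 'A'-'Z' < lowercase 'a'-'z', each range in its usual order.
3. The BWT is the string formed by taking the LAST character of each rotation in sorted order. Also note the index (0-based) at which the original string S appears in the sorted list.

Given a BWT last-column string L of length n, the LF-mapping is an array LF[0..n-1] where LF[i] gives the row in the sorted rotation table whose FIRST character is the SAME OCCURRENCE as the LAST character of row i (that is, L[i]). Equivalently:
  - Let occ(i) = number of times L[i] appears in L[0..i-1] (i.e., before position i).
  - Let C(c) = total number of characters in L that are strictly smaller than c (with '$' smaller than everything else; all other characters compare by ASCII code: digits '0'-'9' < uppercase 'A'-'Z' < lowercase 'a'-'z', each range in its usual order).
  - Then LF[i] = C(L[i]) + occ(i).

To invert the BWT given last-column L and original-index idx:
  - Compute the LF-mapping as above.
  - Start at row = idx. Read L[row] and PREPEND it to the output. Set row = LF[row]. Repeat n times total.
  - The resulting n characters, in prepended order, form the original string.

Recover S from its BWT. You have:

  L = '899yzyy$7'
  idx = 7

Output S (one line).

Answer: yyy97z98$

Derivation:
LF mapping: 2 3 4 5 8 6 7 0 1
Walk LF starting at row 7, prepending L[row]:
  step 1: row=7, L[7]='$', prepend. Next row=LF[7]=0
  step 2: row=0, L[0]='8', prepend. Next row=LF[0]=2
  step 3: row=2, L[2]='9', prepend. Next row=LF[2]=4
  step 4: row=4, L[4]='z', prepend. Next row=LF[4]=8
  step 5: row=8, L[8]='7', prepend. Next row=LF[8]=1
  step 6: row=1, L[1]='9', prepend. Next row=LF[1]=3
  step 7: row=3, L[3]='y', prepend. Next row=LF[3]=5
  step 8: row=5, L[5]='y', prepend. Next row=LF[5]=6
  step 9: row=6, L[6]='y', prepend. Next row=LF[6]=7
Reversed output: yyy97z98$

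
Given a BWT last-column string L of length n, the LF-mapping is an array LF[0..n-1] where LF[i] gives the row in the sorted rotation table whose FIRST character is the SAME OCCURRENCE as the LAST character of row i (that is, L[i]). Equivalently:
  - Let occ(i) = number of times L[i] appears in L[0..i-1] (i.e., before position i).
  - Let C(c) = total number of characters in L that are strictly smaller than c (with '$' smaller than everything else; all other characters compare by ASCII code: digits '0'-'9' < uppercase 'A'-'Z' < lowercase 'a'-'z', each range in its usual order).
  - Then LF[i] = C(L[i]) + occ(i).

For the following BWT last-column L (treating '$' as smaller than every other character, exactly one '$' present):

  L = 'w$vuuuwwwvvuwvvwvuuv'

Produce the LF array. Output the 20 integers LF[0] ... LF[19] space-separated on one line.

Char counts: '$':1, 'u':6, 'v':7, 'w':6
C (first-col start): C('$')=0, C('u')=1, C('v')=7, C('w')=14
L[0]='w': occ=0, LF[0]=C('w')+0=14+0=14
L[1]='$': occ=0, LF[1]=C('$')+0=0+0=0
L[2]='v': occ=0, LF[2]=C('v')+0=7+0=7
L[3]='u': occ=0, LF[3]=C('u')+0=1+0=1
L[4]='u': occ=1, LF[4]=C('u')+1=1+1=2
L[5]='u': occ=2, LF[5]=C('u')+2=1+2=3
L[6]='w': occ=1, LF[6]=C('w')+1=14+1=15
L[7]='w': occ=2, LF[7]=C('w')+2=14+2=16
L[8]='w': occ=3, LF[8]=C('w')+3=14+3=17
L[9]='v': occ=1, LF[9]=C('v')+1=7+1=8
L[10]='v': occ=2, LF[10]=C('v')+2=7+2=9
L[11]='u': occ=3, LF[11]=C('u')+3=1+3=4
L[12]='w': occ=4, LF[12]=C('w')+4=14+4=18
L[13]='v': occ=3, LF[13]=C('v')+3=7+3=10
L[14]='v': occ=4, LF[14]=C('v')+4=7+4=11
L[15]='w': occ=5, LF[15]=C('w')+5=14+5=19
L[16]='v': occ=5, LF[16]=C('v')+5=7+5=12
L[17]='u': occ=4, LF[17]=C('u')+4=1+4=5
L[18]='u': occ=5, LF[18]=C('u')+5=1+5=6
L[19]='v': occ=6, LF[19]=C('v')+6=7+6=13

Answer: 14 0 7 1 2 3 15 16 17 8 9 4 18 10 11 19 12 5 6 13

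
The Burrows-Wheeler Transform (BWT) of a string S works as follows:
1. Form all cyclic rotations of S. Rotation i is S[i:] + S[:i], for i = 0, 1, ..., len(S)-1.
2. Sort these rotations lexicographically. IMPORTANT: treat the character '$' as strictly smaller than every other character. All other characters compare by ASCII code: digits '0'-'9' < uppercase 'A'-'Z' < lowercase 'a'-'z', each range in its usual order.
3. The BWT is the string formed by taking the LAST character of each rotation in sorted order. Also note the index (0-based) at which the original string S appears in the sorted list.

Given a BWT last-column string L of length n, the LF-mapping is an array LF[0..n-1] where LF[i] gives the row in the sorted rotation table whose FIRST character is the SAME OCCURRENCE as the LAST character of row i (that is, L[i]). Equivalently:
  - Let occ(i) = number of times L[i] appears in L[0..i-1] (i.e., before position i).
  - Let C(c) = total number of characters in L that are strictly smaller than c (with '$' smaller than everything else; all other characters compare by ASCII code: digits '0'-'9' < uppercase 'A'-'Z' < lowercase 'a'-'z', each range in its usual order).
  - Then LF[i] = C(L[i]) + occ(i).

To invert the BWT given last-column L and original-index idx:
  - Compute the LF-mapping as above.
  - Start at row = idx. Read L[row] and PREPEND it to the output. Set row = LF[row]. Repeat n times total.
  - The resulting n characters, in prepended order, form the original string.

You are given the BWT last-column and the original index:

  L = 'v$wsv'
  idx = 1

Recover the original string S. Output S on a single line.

Answer: svwv$

Derivation:
LF mapping: 2 0 4 1 3
Walk LF starting at row 1, prepending L[row]:
  step 1: row=1, L[1]='$', prepend. Next row=LF[1]=0
  step 2: row=0, L[0]='v', prepend. Next row=LF[0]=2
  step 3: row=2, L[2]='w', prepend. Next row=LF[2]=4
  step 4: row=4, L[4]='v', prepend. Next row=LF[4]=3
  step 5: row=3, L[3]='s', prepend. Next row=LF[3]=1
Reversed output: svwv$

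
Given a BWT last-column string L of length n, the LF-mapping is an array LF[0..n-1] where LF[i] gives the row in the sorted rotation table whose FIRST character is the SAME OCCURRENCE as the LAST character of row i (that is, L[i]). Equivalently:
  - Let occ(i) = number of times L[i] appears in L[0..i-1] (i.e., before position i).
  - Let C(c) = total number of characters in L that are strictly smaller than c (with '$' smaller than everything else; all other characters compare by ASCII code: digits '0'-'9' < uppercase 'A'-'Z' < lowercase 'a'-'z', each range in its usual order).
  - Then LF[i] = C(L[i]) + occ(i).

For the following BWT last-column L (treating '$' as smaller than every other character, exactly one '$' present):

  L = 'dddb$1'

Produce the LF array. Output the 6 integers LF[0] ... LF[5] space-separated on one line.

Answer: 3 4 5 2 0 1

Derivation:
Char counts: '$':1, '1':1, 'b':1, 'd':3
C (first-col start): C('$')=0, C('1')=1, C('b')=2, C('d')=3
L[0]='d': occ=0, LF[0]=C('d')+0=3+0=3
L[1]='d': occ=1, LF[1]=C('d')+1=3+1=4
L[2]='d': occ=2, LF[2]=C('d')+2=3+2=5
L[3]='b': occ=0, LF[3]=C('b')+0=2+0=2
L[4]='$': occ=0, LF[4]=C('$')+0=0+0=0
L[5]='1': occ=0, LF[5]=C('1')+0=1+0=1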